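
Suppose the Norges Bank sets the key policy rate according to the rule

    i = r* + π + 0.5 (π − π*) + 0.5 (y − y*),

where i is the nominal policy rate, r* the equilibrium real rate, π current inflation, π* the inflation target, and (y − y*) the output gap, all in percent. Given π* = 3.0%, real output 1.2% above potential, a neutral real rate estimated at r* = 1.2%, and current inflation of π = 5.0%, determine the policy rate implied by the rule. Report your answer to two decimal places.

Output 1.2% above potential → (y − y*) = 1.2.
i = 1.2 + 5.0 + 0.5 × (5.0 − 3.0) + 0.5 × 1.2
   = 1.2 + 5 + 1 + 0.6 = 7.80

7.80%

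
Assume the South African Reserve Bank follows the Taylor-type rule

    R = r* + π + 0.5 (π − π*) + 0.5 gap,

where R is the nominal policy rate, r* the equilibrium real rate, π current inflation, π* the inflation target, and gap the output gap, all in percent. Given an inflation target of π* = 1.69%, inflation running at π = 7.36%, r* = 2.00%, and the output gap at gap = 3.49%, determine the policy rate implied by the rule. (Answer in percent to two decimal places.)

R = 2.00 + 7.36 + 0.5 × (7.36 − 1.69) + 0.5 × 3.49
   = 2.00 + 7.36 + 2.835 + 1.745 = 13.94

13.94%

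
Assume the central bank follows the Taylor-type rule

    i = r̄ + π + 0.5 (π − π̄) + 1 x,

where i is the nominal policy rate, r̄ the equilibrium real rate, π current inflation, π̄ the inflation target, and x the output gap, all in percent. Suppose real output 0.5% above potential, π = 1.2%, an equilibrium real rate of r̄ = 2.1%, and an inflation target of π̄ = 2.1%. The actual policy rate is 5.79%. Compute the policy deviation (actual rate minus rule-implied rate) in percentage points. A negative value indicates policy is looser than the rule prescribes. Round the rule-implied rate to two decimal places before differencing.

Output 0.5% above potential → x = 0.5.
i = 2.1 + 1.2 + 0.5 × (1.2 − 2.1) + 1 × 0.5
   = 2.1 + 1.2 − 0.45 + 0.5 = 3.35
Deviation = 5.79 − 3.35 = 2.44 pp.

2.44 pp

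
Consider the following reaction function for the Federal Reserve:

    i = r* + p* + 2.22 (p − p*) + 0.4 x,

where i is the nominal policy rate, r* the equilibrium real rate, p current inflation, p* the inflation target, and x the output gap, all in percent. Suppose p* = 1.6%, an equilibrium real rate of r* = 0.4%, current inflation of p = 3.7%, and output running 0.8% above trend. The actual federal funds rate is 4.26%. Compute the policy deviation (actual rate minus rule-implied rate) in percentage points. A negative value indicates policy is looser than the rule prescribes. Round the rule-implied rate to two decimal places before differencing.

-2.72 pp

Output 0.8% above potential → x = 0.8.
i = 0.4 + 1.6 + 2.22 × (3.7 − 1.6) + 0.4 × 0.8
   = 0.4 + 1.6 + 4.662 + 0.32 = 6.98
Deviation = 4.26 − 6.98 = -2.72 pp.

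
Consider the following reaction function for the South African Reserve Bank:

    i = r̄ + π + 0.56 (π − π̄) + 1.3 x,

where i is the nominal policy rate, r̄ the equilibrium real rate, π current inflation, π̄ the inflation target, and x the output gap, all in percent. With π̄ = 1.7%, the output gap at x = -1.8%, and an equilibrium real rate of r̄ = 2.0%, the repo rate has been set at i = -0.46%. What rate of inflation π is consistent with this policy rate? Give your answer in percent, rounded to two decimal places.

0.53%

Collecting π: i = r̄ + (1 + 0.56) π − 0.56 π̄ + 1.3 x
1.56 π = -0.46 − 2.0 + 0.56 × 1.7 − 1.3 × (-1.8) = 0.832
π = 0.832 / 1.56 = 0.53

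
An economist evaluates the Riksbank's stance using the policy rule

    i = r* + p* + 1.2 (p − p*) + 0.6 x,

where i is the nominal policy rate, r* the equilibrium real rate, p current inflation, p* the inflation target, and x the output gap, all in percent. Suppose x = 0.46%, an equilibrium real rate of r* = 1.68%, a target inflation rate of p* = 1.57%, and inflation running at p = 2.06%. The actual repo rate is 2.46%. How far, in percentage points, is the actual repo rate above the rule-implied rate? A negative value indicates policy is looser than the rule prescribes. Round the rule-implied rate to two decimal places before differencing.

-1.65 pp

i = 1.68 + 1.57 + 1.2 × (2.06 − 1.57) + 0.6 × 0.46
   = 1.68 + 1.57 + 0.588 + 0.276 = 4.11
Deviation = 2.46 − 4.11 = -1.65 pp.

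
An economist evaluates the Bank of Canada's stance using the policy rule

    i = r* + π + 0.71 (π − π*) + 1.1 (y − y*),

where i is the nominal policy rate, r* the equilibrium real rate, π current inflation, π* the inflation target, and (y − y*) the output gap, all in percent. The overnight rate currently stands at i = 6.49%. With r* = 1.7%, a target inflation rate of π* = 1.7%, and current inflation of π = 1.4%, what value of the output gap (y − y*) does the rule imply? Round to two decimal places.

1.1 (y − y*) = 6.49 − 1.7 − 1.4 − 0.71 × (1.4 − 1.7) = 3.603
(y − y*) = 3.603 / 1.1 = 3.28

3.28%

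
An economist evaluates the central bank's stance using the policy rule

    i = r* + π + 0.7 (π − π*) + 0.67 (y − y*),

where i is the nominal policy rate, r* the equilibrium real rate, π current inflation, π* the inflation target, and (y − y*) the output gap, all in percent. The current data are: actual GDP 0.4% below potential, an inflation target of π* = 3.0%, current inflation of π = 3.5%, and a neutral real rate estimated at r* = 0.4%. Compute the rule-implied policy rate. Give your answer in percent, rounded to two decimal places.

3.98%

Output 0.4% below potential → (y − y*) = -0.4.
i = 0.4 + 3.5 + 0.7 × (3.5 − 3.0) + 0.67 × (-0.4)
   = 0.4 + 3.5 + 0.35 − 0.268 = 3.98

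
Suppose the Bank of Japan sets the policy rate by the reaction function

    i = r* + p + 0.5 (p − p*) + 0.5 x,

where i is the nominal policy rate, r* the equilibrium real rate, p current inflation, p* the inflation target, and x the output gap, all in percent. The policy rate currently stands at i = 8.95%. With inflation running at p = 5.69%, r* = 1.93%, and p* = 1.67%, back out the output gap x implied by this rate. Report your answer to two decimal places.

-1.36%

0.5 x = 8.95 − 1.93 − 5.69 − 0.5 × (5.69 − 1.67) = -0.68
x = -0.68 / 0.5 = -1.36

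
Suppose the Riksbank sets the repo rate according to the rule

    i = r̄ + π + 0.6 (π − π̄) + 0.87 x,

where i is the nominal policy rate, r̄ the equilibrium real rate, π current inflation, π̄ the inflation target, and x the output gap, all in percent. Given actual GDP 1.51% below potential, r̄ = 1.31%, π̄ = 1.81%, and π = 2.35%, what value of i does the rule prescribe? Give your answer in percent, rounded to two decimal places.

Output 1.51% below potential → x = -1.51.
i = 1.31 + 2.35 + 0.6 × (2.35 − 1.81) + 0.87 × (-1.51)
   = 1.31 + 2.35 + 0.324 − 1.3137 = 2.67

2.67%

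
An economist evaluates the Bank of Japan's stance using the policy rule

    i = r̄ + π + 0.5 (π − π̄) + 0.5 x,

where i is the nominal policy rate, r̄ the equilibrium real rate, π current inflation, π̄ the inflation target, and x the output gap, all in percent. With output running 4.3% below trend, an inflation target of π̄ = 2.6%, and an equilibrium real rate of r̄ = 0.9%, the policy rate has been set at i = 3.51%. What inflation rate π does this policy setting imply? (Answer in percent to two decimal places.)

4.04%

Output 4.3% below potential → x = -4.3.
Collecting π: i = r̄ + (1 + 0.5) π − 0.5 π̄ + 0.5 x
1.5 π = 3.51 − 0.9 + 0.5 × 2.6 − 0.5 × (-4.3) = 6.06
π = 6.06 / 1.5 = 4.04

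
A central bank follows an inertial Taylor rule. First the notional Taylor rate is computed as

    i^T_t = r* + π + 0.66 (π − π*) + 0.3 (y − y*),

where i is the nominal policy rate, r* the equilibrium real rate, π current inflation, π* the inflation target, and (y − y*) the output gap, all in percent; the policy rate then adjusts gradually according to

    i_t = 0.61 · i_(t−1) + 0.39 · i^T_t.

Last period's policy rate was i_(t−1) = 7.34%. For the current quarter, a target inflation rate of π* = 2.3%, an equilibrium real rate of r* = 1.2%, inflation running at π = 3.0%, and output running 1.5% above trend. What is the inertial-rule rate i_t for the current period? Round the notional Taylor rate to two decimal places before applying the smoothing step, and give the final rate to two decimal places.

6.47%

Output 1.5% above potential → (y − y*) = 1.5.
i^T_t = 1.2 + 3.0 + 0.66 × (3.0 − 2.3) + 0.3 × 1.5
   = 1.2 + 3 + 0.462 + 0.45 = 5.11
i_t = 0.61 × 7.34 + 0.39 × 5.11 = 4.4774 + 1.9929 = 6.47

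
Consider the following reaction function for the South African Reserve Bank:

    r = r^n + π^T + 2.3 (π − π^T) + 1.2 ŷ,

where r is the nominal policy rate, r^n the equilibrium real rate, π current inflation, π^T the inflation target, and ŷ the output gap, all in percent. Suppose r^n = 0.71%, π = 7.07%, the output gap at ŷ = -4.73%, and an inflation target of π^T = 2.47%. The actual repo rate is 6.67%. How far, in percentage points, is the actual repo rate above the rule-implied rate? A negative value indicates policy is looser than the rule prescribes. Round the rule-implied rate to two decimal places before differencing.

-1.41 pp

r = 0.71 + 2.47 + 2.3 × (7.07 − 2.47) + 1.2 × (-4.73)
   = 0.71 + 2.47 + 10.58 − 5.676 = 8.08
Deviation = 6.67 − 8.08 = -1.41 pp.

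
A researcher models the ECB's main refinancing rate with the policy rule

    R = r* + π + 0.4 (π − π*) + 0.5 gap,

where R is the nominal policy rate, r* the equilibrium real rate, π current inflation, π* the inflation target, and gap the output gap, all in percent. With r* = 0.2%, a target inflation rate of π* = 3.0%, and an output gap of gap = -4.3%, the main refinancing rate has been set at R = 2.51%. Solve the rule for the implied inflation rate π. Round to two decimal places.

4.04%

Collecting π: R = r* + (1 + 0.4) π − 0.4 π* + 0.5 gap
1.4 π = 2.51 − 0.2 + 0.4 × 3.0 − 0.5 × (-4.3) = 5.66
π = 5.66 / 1.4 = 4.04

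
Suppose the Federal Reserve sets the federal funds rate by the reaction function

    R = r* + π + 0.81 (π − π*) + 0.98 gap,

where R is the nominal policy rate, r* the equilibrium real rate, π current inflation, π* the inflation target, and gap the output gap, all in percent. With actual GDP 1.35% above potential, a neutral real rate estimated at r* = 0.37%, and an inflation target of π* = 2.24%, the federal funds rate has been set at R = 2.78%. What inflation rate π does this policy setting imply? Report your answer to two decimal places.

1.60%

Output 1.35% above potential → gap = 1.35.
Collecting π: R = r* + (1 + 0.81) π − 0.81 π* + 0.98 gap
1.81 π = 2.78 − 0.37 + 0.81 × 2.24 − 0.98 × 1.35 = 2.9014
π = 2.9014 / 1.81 = 1.60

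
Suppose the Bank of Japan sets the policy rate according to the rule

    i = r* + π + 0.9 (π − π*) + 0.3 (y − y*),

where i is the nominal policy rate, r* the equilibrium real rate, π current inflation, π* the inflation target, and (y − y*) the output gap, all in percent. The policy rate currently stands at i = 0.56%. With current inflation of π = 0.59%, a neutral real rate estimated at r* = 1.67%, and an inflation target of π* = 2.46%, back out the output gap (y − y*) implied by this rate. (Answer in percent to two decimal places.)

0.3 (y − y*) = 0.56 − 1.67 − 0.59 − 0.9 × (0.59 − 2.46) = -0.017
(y − y*) = -0.017 / 0.3 = -0.06

-0.06%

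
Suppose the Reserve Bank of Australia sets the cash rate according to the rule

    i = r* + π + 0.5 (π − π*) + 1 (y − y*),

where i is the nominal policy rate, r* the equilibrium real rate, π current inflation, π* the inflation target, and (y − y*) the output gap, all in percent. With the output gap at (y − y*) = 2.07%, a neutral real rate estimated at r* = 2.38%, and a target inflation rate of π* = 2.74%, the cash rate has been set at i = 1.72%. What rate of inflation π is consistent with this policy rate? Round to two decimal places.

-0.91%

Collecting π: i = r* + (1 + 0.5) π − 0.5 π* + 1 (y − y*)
1.5 π = 1.72 − 2.38 + 0.5 × 2.74 − 1 × 2.07 = -1.36
π = -1.36 / 1.5 = -0.91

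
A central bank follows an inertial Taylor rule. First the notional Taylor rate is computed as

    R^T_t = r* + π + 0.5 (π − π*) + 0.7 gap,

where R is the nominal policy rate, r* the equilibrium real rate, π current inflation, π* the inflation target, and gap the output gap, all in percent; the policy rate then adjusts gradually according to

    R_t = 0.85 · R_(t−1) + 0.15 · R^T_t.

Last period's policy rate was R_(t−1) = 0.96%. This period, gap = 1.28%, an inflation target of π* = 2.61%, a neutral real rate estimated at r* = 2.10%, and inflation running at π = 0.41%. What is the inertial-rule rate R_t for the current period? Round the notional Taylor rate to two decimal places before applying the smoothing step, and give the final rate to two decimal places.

R^T_t = 2.10 + 0.41 + 0.5 × (0.41 − 2.61) + 0.7 × 1.28
   = 2.10 + 0.41 − 1.1 + 0.896 = 2.31
R_t = 0.85 × 0.96 + 0.15 × 2.31 = 0.816 + 0.3465 = 1.16

1.16%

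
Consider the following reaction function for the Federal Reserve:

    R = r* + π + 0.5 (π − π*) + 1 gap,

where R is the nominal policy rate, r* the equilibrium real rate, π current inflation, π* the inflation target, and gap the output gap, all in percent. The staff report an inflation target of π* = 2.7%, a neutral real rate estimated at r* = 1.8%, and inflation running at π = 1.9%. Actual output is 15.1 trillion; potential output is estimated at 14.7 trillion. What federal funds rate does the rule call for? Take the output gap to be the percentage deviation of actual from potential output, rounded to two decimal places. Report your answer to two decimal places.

6.02%

Output gap = 100 × (15.1 − 14.7) / 14.7 = 2.72%.
R = 1.80 + 1.90 + 0.5 × (1.90 − 2.70) + 1 × 2.72
   = 1.80 + 1.9 − 0.4 + 2.72 = 6.02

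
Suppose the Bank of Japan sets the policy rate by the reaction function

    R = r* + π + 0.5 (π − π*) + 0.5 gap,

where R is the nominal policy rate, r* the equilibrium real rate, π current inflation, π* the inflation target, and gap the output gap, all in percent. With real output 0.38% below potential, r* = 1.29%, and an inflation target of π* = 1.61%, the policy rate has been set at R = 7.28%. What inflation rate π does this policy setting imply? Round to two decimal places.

4.66%

Output 0.38% below potential → gap = -0.38.
Collecting π: R = r* + (1 + 0.5) π − 0.5 π* + 0.5 gap
1.5 π = 7.28 − 1.29 + 0.5 × 1.61 − 0.5 × (-0.38) = 6.985
π = 6.985 / 1.5 = 4.66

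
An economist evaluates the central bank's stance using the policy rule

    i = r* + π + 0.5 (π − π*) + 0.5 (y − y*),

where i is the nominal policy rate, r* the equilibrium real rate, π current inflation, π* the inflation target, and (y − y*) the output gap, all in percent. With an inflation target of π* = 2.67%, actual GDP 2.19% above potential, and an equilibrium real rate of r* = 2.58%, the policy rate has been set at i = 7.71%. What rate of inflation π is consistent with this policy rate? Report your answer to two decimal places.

3.58%

Output 2.19% above potential → (y − y*) = 2.19.
Collecting π: i = r* + (1 + 0.5) π − 0.5 π* + 0.5 (y − y*)
1.5 π = 7.71 − 2.58 + 0.5 × 2.67 − 0.5 × 2.19 = 5.37
π = 5.37 / 1.5 = 3.58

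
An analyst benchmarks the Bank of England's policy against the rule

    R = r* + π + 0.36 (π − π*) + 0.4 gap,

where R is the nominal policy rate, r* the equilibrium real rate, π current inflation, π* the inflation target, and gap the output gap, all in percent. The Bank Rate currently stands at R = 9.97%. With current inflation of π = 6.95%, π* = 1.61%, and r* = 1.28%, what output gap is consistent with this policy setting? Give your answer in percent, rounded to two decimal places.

-0.46%

0.4 gap = 9.97 − 1.28 − 6.95 − 0.36 × (6.95 − 1.61) = -0.1824
gap = -0.1824 / 0.4 = -0.46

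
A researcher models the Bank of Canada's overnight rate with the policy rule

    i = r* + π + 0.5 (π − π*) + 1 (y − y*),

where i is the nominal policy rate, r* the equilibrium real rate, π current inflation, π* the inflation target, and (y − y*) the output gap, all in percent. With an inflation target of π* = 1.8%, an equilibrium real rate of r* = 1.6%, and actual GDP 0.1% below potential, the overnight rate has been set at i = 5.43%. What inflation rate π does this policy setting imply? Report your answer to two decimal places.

3.22%

Output 0.1% below potential → (y − y*) = -0.1.
Collecting π: i = r* + (1 + 0.5) π − 0.5 π* + 1 (y − y*)
1.5 π = 5.43 − 1.6 + 0.5 × 1.8 − 1 × (-0.1) = 4.83
π = 4.83 / 1.5 = 3.22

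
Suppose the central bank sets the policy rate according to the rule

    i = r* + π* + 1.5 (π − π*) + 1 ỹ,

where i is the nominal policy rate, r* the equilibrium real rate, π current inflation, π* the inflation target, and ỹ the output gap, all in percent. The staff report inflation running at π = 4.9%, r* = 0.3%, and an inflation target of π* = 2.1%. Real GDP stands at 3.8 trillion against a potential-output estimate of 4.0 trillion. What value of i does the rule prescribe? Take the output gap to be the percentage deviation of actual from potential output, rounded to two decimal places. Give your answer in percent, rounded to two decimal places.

Output gap = 100 × (3.8 − 4.0) / 4.0 = -5.00%.
i = 0.30 + 2.10 + 1.5 × (4.90 − 2.10) + 1 × (-5.00)
   = 0.30 + 2.1 + 4.2 − 5 = 1.60

1.60%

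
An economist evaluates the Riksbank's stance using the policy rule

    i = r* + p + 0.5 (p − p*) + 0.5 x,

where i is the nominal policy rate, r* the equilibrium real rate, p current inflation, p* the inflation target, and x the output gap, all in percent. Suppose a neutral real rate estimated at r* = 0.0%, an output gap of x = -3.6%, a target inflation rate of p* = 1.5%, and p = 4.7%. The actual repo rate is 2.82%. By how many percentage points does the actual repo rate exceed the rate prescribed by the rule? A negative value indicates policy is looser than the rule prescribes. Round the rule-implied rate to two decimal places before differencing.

i = 0.0 + 4.7 + 0.5 × (4.7 − 1.5) + 0.5 × (-3.6)
   = 0.0 + 4.7 + 1.6 − 1.8 = 4.50
Deviation = 2.82 − 4.50 = -1.68 pp.

-1.68 pp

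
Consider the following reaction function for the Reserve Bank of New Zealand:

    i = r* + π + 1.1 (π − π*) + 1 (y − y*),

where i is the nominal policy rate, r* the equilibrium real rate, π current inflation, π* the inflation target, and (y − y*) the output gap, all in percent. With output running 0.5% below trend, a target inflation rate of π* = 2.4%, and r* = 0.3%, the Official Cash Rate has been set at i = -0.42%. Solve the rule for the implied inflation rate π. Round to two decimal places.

1.15%

Output 0.5% below potential → (y − y*) = -0.5.
Collecting π: i = r* + (1 + 1.1) π − 1.1 π* + 1 (y − y*)
2.1 π = -0.42 − 0.3 + 1.1 × 2.4 − 1 × (-0.5) = 2.42
π = 2.42 / 2.1 = 1.15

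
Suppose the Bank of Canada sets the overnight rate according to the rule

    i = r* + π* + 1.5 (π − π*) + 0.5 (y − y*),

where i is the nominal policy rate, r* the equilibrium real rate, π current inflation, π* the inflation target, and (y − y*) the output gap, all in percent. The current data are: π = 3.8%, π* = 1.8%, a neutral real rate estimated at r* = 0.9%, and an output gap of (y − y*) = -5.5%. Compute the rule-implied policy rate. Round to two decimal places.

i = 0.9 + 1.8 + 1.5 × (3.8 − 1.8) + 0.5 × (-5.5)
   = 0.9 + 1.8 + 3 − 2.75 = 2.95

2.95%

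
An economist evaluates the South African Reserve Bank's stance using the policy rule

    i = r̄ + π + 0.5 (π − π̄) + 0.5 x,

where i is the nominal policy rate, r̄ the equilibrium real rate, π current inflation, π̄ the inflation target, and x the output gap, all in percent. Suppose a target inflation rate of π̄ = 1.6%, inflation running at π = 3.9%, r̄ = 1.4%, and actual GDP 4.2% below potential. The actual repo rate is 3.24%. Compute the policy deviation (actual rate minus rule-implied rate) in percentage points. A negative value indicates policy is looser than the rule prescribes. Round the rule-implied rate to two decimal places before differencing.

Output 4.2% below potential → x = -4.2.
i = 1.4 + 3.9 + 0.5 × (3.9 − 1.6) + 0.5 × (-4.2)
   = 1.4 + 3.9 + 1.15 − 2.1 = 4.35
Deviation = 3.24 − 4.35 = -1.11 pp.

-1.11 pp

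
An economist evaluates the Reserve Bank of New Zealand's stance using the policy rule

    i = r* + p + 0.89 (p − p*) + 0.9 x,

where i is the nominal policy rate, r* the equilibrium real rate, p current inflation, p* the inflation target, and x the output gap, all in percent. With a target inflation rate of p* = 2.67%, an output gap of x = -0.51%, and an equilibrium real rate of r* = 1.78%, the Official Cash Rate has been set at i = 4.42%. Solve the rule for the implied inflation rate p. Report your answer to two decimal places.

2.90%

Collecting p: i = r* + (1 + 0.89) p − 0.89 p* + 0.9 x
1.89 p = 4.42 − 1.78 + 0.89 × 2.67 − 0.9 × (-0.51) = 5.4753
p = 5.4753 / 1.89 = 2.90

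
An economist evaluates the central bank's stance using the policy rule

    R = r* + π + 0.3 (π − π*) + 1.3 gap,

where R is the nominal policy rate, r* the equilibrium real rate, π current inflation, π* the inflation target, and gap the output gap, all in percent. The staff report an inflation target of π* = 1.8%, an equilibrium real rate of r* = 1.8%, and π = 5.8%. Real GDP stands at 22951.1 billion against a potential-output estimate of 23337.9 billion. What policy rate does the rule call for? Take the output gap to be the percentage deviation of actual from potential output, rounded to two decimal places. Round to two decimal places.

Output gap = 100 × (22951.1 − 23337.9) / 23337.9 = -1.66%.
R = 1.80 + 5.80 + 0.3 × (5.80 − 1.80) + 1.3 × (-1.66)
   = 1.80 + 5.8 + 1.2 − 2.158 = 6.64

6.64%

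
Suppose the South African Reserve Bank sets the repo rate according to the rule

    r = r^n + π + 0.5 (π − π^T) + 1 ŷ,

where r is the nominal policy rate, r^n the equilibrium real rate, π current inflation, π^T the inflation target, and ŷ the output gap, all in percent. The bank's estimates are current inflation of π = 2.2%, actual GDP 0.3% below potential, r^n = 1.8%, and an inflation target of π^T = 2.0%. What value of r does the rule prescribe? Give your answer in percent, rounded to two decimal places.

3.80%

Output 0.3% below potential → ŷ = -0.3.
r = 1.8 + 2.2 + 0.5 × (2.2 − 2.0) + 1 × (-0.3)
   = 1.8 + 2.2 + 0.1 − 0.3 = 3.80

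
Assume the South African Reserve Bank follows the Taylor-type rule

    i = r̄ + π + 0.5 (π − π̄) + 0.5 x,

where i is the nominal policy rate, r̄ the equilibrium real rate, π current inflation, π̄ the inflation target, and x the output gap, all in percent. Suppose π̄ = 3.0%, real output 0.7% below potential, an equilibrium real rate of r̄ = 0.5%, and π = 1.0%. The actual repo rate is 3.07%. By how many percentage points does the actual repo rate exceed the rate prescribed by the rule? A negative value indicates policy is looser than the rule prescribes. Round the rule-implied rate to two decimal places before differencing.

2.92 pp

Output 0.7% below potential → x = -0.7.
i = 0.5 + 1.0 + 0.5 × (1.0 − 3.0) + 0.5 × (-0.7)
   = 0.5 + 1 − 1 − 0.35 = 0.15
Deviation = 3.07 − 0.15 = 2.92 pp.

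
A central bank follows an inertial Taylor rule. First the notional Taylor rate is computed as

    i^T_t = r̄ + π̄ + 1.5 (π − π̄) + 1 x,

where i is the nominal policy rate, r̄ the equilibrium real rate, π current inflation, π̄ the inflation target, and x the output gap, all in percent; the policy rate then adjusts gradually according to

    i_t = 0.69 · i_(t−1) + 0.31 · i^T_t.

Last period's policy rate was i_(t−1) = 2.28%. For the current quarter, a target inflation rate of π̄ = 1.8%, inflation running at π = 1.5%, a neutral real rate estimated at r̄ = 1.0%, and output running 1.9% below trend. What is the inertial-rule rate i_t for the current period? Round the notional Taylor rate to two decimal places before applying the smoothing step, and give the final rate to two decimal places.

Output 1.9% below potential → x = -1.9.
i^T_t = 1.0 + 1.8 + 1.5 × (1.5 − 1.8) + 1 × (-1.9)
   = 1.0 + 1.8 − 0.45 − 1.9 = 0.45
i_t = 0.69 × 2.28 + 0.31 × 0.45 = 1.5732 + 0.1395 = 1.71

1.71%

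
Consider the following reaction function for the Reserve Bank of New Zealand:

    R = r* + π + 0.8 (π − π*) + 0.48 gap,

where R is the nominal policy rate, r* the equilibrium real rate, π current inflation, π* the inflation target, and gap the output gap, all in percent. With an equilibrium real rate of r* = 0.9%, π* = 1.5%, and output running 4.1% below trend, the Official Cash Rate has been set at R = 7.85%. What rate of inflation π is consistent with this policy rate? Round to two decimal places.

5.62%

Output 4.1% below potential → gap = -4.1.
Collecting π: R = r* + (1 + 0.8) π − 0.8 π* + 0.48 gap
1.8 π = 7.85 − 0.9 + 0.8 × 1.5 − 0.48 × (-4.1) = 10.118
π = 10.118 / 1.8 = 5.62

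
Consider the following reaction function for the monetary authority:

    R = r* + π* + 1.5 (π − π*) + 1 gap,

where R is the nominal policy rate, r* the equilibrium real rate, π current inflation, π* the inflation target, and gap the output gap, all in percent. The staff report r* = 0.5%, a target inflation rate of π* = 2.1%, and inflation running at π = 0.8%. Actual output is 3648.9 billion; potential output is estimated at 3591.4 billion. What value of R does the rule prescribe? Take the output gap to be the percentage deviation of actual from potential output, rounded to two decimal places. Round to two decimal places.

Output gap = 100 × (3648.9 − 3591.4) / 3591.4 = 1.60%.
R = 0.50 + 2.10 + 1.5 × (0.80 − 2.10) + 1 × 1.60
   = 0.50 + 2.1 − 1.95 + 1.6 = 2.25

2.25%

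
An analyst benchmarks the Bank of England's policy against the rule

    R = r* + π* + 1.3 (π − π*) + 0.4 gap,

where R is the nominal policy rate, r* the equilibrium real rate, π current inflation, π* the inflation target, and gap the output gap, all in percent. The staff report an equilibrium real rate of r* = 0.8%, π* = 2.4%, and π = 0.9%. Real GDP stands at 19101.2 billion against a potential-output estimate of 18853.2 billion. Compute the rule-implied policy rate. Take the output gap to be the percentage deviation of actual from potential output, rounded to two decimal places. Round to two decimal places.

1.78%

Output gap = 100 × (19101.2 − 18853.2) / 18853.2 = 1.32%.
R = 0.80 + 2.40 + 1.3 × (0.90 − 2.40) + 0.4 × 1.32
   = 0.80 + 2.4 − 1.95 + 0.528 = 1.78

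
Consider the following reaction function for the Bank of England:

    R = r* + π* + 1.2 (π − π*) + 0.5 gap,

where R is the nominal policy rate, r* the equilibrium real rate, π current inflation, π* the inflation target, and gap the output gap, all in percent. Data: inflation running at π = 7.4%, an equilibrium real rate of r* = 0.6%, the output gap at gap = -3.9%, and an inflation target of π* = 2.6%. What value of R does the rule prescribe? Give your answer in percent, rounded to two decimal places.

R = 0.6 + 2.6 + 1.2 × (7.4 − 2.6) + 0.5 × (-3.9)
   = 0.6 + 2.6 + 5.76 − 1.95 = 7.01

7.01%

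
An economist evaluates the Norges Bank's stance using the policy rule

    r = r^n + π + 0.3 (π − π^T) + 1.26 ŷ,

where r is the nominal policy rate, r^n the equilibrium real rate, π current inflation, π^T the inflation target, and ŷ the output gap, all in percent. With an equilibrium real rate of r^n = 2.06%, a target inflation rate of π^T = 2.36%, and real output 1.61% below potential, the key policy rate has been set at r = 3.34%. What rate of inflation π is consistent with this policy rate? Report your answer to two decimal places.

3.09%

Output 1.61% below potential → ŷ = -1.61.
Collecting π: r = r^n + (1 + 0.3) π − 0.3 π^T + 1.26 ŷ
1.3 π = 3.34 − 2.06 + 0.3 × 2.36 − 1.26 × (-1.61) = 4.0166
π = 4.0166 / 1.3 = 3.09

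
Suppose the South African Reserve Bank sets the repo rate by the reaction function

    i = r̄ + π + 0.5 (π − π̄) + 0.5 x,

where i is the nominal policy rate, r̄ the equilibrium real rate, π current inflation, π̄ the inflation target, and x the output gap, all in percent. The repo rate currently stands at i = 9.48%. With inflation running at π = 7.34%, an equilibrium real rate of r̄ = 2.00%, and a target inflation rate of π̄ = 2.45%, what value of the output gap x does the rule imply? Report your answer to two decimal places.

-4.61%

0.5 x = 9.48 − 2.00 − 7.34 − 0.5 × (7.34 − 2.45) = -2.305
x = -2.305 / 0.5 = -4.61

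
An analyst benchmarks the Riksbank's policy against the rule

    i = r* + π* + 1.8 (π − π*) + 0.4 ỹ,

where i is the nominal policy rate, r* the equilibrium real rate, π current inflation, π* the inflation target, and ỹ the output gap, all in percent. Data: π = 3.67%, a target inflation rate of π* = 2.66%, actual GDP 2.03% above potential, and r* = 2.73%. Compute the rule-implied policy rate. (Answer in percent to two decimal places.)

Output 2.03% above potential → ỹ = 2.03.
i = 2.73 + 2.66 + 1.8 × (3.67 − 2.66) + 0.4 × 2.03
   = 2.73 + 2.66 + 1.818 + 0.812 = 8.02

8.02%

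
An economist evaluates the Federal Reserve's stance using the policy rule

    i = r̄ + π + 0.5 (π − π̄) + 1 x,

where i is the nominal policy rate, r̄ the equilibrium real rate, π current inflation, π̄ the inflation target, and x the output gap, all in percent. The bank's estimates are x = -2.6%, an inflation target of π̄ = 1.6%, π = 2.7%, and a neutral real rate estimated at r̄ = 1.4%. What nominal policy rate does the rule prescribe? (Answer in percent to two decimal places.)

2.05%

i = 1.4 + 2.7 + 0.5 × (2.7 − 1.6) + 1 × (-2.6)
   = 1.4 + 2.7 + 0.55 − 2.6 = 2.05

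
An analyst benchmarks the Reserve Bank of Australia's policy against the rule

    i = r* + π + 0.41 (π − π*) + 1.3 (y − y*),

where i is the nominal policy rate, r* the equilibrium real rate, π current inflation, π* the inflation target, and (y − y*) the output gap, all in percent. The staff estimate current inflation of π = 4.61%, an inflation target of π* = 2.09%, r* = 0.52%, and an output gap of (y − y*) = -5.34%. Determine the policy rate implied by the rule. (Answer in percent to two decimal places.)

i = 0.52 + 4.61 + 0.41 × (4.61 − 2.09) + 1.3 × (-5.34)
   = 0.52 + 4.61 + 1.0332 − 6.942 = -0.78

-0.78%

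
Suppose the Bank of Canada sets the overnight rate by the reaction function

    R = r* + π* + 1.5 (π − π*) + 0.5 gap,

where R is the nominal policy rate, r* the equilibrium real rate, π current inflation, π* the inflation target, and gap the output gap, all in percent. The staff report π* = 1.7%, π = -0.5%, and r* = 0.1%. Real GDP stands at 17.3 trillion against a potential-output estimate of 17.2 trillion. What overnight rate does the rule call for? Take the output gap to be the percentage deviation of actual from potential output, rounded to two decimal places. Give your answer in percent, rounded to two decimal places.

Output gap = 100 × (17.3 − 17.2) / 17.2 = 0.58%.
R = 0.10 + 1.70 + 1.5 × (-0.50 − 1.70) + 0.5 × 0.58
   = 0.10 + 1.7 − 3.3 + 0.29 = -1.21

-1.21%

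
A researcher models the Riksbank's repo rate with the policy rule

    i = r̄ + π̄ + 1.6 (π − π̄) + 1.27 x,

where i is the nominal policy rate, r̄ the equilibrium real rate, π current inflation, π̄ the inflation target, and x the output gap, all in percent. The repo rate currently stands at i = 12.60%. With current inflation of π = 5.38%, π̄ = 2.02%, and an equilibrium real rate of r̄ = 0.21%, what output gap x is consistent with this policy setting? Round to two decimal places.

3.93%

1.27 x = 12.60 − 0.21 − 2.02 − 1.6 × (5.38 − 2.02) = 4.994
x = 4.994 / 1.27 = 3.93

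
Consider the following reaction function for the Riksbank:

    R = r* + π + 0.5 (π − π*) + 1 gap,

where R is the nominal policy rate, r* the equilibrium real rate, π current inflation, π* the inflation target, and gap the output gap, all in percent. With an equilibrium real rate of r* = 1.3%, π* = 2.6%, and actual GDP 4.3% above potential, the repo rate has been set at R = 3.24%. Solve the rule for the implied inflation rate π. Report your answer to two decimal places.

-0.71%

Output 4.3% above potential → gap = 4.3.
Collecting π: R = r* + (1 + 0.5) π − 0.5 π* + 1 gap
1.5 π = 3.24 − 1.3 + 0.5 × 2.6 − 1 × 4.3 = -1.06
π = -1.06 / 1.5 = -0.71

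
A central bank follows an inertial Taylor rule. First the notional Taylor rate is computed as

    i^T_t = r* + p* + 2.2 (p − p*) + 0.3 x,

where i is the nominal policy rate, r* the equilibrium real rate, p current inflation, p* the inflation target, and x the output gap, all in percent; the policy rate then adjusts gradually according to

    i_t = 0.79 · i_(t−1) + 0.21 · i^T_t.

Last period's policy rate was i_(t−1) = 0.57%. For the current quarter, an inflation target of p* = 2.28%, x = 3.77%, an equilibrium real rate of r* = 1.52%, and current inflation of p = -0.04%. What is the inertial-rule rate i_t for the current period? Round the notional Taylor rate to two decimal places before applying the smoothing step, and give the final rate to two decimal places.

i^T_t = 1.52 + 2.28 + 2.2 × (-0.04 − 2.28) + 0.3 × 3.77
   = 1.52 + 2.28 − 5.104 + 1.131 = -0.17
i_t = 0.79 × 0.57 + 0.21 × (-0.17) = 0.4503 − 0.0357 = 0.41

0.41%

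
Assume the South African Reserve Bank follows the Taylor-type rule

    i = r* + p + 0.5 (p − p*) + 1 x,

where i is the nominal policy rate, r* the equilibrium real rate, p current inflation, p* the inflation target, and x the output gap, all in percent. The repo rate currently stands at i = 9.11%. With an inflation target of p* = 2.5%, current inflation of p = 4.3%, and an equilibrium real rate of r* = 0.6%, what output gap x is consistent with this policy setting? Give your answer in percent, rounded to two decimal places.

3.31%

1 x = 9.11 − 0.6 − 4.3 − 0.5 × (4.3 − 2.5) = 3.31
x = 3.31 / 1 = 3.31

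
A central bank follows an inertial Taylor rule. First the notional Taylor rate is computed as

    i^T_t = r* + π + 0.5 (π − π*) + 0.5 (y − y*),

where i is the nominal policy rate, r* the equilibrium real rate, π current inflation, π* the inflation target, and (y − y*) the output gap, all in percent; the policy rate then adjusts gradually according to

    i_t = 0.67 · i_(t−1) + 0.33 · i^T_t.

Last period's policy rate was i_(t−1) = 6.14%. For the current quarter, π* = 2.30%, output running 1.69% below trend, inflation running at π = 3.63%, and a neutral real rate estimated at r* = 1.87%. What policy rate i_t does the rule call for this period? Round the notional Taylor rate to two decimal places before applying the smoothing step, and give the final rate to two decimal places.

5.87%

Output 1.69% below potential → (y − y*) = -1.69.
i^T_t = 1.87 + 3.63 + 0.5 × (3.63 − 2.30) + 0.5 × (-1.69)
   = 1.87 + 3.63 + 0.665 − 0.845 = 5.32
i_t = 0.67 × 6.14 + 0.33 × 5.32 = 4.1138 + 1.7556 = 5.87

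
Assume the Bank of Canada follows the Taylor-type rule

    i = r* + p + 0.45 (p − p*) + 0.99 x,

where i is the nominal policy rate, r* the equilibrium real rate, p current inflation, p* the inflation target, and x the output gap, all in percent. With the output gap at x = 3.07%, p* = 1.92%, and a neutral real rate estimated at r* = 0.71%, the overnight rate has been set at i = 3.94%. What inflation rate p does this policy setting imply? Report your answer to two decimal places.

Collecting p: i = r* + (1 + 0.45) p − 0.45 p* + 0.99 x
1.45 p = 3.94 − 0.71 + 0.45 × 1.92 − 0.99 × 3.07 = 1.0547
p = 1.0547 / 1.45 = 0.73

0.73%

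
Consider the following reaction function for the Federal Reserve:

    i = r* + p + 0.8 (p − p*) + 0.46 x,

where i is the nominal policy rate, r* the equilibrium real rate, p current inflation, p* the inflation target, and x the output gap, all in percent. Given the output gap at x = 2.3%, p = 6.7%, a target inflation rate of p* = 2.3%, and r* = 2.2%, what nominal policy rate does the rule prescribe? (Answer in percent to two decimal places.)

13.48%

i = 2.2 + 6.7 + 0.8 × (6.7 − 2.3) + 0.46 × 2.3
   = 2.2 + 6.7 + 3.52 + 1.058 = 13.48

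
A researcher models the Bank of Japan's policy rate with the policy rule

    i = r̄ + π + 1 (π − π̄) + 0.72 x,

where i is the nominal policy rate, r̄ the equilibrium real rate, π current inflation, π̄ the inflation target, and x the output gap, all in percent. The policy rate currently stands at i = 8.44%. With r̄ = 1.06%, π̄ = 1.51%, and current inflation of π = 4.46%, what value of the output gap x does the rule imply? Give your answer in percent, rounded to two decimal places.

0.72 x = 8.44 − 1.06 − 4.46 − 1 × (4.46 − 1.51) = -0.03
x = -0.03 / 0.72 = -0.04

-0.04%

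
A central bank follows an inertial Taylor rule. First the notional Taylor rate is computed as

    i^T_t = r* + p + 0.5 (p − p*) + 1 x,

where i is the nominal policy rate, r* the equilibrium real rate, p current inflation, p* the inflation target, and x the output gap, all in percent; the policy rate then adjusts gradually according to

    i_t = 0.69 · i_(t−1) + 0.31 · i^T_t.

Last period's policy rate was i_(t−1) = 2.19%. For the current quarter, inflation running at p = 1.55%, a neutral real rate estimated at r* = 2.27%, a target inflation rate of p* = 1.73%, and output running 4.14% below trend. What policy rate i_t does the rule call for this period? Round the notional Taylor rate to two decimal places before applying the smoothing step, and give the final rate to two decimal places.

1.38%

Output 4.14% below potential → x = -4.14.
i^T_t = 2.27 + 1.55 + 0.5 × (1.55 − 1.73) + 1 × (-4.14)
   = 2.27 + 1.55 − 0.09 − 4.14 = -0.41
i_t = 0.69 × 2.19 + 0.31 × (-0.41) = 1.5111 − 0.1271 = 1.38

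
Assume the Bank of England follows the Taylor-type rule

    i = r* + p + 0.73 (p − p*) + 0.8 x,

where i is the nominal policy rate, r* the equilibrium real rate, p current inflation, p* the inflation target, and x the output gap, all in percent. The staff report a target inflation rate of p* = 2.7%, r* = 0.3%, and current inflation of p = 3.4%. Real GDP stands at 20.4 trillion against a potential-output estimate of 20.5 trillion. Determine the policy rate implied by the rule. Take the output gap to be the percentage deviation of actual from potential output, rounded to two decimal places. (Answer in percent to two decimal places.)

3.82%

Output gap = 100 × (20.4 − 20.5) / 20.5 = -0.49%.
i = 0.30 + 3.40 + 0.73 × (3.40 − 2.70) + 0.8 × (-0.49)
   = 0.30 + 3.4 + 0.511 − 0.392 = 3.82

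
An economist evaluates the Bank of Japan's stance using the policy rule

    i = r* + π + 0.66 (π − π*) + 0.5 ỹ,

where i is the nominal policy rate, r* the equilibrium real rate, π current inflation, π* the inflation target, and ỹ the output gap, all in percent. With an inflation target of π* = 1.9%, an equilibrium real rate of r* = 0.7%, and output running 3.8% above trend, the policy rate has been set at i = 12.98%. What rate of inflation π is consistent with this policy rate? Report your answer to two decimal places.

7.01%

Output 3.8% above potential → ỹ = 3.8.
Collecting π: i = r* + (1 + 0.66) π − 0.66 π* + 0.5 ỹ
1.66 π = 12.98 − 0.7 + 0.66 × 1.9 − 0.5 × 3.8 = 11.634
π = 11.634 / 1.66 = 7.01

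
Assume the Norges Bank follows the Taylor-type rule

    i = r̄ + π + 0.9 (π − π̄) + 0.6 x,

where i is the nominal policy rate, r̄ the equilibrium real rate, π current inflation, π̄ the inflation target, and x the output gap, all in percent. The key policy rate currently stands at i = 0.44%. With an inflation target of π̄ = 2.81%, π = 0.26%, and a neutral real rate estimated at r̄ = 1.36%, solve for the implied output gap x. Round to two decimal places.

0.6 x = 0.44 − 1.36 − 0.26 − 0.9 × (0.26 − 2.81) = 1.115
x = 1.115 / 0.6 = 1.86

1.86%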